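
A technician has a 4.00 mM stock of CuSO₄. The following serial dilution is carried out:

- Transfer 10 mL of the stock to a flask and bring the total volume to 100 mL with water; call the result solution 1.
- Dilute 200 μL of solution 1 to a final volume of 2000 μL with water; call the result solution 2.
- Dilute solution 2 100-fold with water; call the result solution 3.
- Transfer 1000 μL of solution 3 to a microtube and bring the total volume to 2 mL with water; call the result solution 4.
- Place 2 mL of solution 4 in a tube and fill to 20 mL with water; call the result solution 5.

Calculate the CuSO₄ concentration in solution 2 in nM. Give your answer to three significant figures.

4.00 × 10^4 nM

Step 1: 10 mL brought to 100 mL → factor 100/10 = 10
Step 2: 200 μL brought to 2000 μL → factor 2000/200 = 10
Dilution factor through solution 2 = 10 × 10 = 100
[solution 2] = 4.00 mM / 100 = 0.04000 mM = 4.00 × 10^4 nM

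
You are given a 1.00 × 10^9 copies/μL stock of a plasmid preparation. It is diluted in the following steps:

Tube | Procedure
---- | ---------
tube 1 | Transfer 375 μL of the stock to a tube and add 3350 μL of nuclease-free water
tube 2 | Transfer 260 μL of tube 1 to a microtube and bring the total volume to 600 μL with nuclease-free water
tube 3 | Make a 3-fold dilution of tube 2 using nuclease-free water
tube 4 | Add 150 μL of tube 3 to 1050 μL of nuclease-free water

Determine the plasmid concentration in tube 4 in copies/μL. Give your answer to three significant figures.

Step 1: 375 μL + 3350 μL = 3725 μL total → factor 3725/375 = 9.9333
Step 2: 260 μL brought to 600 μL → factor 600/260 = 2.3077
Step 3: 3-fold → factor 3
Step 4: 150 μL + 1050 μL = 1200 μL total → factor 1200/150 = 8
Overall dilution factor = 9.9333 × 2.3077 × 3 × 8 = 550.15
Final = 1.00 × 10^9 copies/μL / 550.15 = 1.82 × 10^6 copies/μL

1.82 × 10^6 copies/μL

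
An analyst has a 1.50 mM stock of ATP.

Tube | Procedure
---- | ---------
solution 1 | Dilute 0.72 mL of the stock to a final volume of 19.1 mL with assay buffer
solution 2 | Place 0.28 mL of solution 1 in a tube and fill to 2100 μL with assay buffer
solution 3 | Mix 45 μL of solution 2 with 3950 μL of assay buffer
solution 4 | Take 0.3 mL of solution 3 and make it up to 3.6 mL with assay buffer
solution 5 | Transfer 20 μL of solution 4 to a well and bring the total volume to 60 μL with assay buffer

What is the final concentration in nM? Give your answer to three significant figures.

Step 1: 0.72 mL brought to 19.1 mL → factor 19.1/0.72 = 26.528
Step 2: 0.28 mL brought to 2100 μL → factor 2.1/0.28 = 7.5
Step 3: 45 μL + 3950 μL = 3995 μL total → factor 3995/45 = 88.778
Step 4: 0.3 mL brought to 3.6 mL → factor 3.6/0.3 = 12
Step 5: 20 μL brought to 60 μL → factor 60/20 = 3
Overall dilution factor = 26.528 × 7.5 × 88.778 × 12 × 3 = 6.3587 × 10^5
Final = 1.50 mM / 6.3587 × 10^5 = 2.359 × 10^-6 mM = 2.36 nM

2.36 nM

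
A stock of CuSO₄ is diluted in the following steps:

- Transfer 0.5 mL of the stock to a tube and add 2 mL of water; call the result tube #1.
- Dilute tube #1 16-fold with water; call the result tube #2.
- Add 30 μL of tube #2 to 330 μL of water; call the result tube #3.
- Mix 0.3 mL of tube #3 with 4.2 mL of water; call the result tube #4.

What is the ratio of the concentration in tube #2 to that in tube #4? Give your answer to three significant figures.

180

Step 1: 0.5 mL + 2 mL = 2.5 mL total → factor 2.5/0.5 = 5
Step 2: 16-fold → factor 16
Step 3: 30 μL + 330 μL = 360 μL total → factor 360/30 = 12
Step 4: 0.3 mL + 4.2 mL = 4.5 mL total → factor 4.5/0.3 = 15
Dilution factor to tube #2 = 80; to tube #4 = 14400
[tube #2]/[tube #4] = (factor to tube #4)/(factor to tube #2) = 14400/80 = 180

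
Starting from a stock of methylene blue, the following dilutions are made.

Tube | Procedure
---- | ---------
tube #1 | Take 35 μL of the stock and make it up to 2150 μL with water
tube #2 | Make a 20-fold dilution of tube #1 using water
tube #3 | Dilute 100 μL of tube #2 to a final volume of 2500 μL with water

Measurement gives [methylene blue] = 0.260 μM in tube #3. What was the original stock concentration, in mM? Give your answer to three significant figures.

7.99 mM

Step 1: 35 μL brought to 2150 μL → factor 2150/35 = 61.429
Step 2: 20-fold → factor 20
Step 3: 100 μL brought to 2500 μL → factor 2500/100 = 25
Overall dilution factor = 61.429 × 20 × 25 = 30714
Stock = 0.260 μM × 30714 = 7986 μM = 7.99 mM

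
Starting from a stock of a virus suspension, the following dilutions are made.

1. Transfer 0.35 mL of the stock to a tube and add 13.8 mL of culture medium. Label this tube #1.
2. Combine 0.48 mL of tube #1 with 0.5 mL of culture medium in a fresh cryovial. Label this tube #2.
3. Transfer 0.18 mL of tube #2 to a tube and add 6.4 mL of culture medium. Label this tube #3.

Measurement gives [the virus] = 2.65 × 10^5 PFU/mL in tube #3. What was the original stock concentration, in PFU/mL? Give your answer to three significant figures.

Step 1: 0.35 mL + 13.8 mL = 14.15 mL total → factor 14.15/0.35 = 40.429
Step 2: 0.48 mL + 0.5 mL = 0.98 mL total → factor 0.98/0.48 = 2.0417
Step 3: 0.18 mL + 6.4 mL = 6.58 mL total → factor 6.58/0.18 = 36.556
Overall dilution factor = 40.429 × 2.0417 × 36.556 = 3017.4
Stock = 2.65 × 10^5 PFU/mL × 3017.4 = 8.00 × 10^8 PFU/mL

8.00 × 10^8 PFU/mL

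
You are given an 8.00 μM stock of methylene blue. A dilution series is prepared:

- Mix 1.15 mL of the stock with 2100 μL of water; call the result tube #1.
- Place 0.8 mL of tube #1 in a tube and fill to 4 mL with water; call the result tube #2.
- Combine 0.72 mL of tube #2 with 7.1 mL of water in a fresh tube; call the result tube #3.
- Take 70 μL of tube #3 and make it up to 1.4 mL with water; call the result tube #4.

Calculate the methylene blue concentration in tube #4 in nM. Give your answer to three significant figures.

2.61 nM

Step 1: 1.15 mL + 2100 μL = 3.25 mL total → factor 3.25/1.15 = 2.8261
Step 2: 0.8 mL brought to 4 mL → factor 4/0.8 = 5
Step 3: 0.72 mL + 7.1 mL = 7.82 mL total → factor 7.82/0.72 = 10.861
Step 4: 70 μL brought to 1.4 mL → factor 1400/70 = 20
Dilution factor through tube #4 = 2.8261 × 5 × 10.861 × 20 = 3069.4
[tube #4] = 8.00 μM / 3069.4 = 0.002606 μM = 2.61 nM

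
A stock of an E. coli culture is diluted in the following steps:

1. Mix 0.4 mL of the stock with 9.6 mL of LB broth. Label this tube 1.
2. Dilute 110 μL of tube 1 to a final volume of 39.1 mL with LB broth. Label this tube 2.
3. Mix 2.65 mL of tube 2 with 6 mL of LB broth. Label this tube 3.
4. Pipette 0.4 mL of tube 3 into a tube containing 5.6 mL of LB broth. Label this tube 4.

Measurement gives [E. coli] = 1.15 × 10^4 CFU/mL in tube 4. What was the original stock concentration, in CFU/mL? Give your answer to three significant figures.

Step 1: 0.4 mL + 9.6 mL = 10 mL total → factor 10/0.4 = 25
Step 2: 110 μL brought to 39.1 mL → factor 39100/110 = 355.45
Step 3: 2.65 mL + 6 mL = 8.65 mL total → factor 8.65/2.65 = 3.2642
Step 4: 0.4 mL + 5.6 mL = 6 mL total → factor 6/0.4 = 15
Overall dilution factor = 25 × 355.45 × 3.2642 × 15 = 4.351 × 10^5
Stock = 1.15 × 10^4 CFU/mL × 4.351 × 10^5 = 5.00 × 10^9 CFU/mL

5.00 × 10^9 CFU/mL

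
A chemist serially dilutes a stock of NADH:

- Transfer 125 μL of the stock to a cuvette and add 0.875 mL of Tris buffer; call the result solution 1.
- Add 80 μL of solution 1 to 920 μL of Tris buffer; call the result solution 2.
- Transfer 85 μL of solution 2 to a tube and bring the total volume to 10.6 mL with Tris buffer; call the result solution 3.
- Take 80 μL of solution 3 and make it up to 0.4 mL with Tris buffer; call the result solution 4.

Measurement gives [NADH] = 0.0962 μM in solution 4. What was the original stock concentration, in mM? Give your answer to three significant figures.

Step 1: 125 μL + 0.875 mL = 1000 μL total → factor 1000/125 = 8
Step 2: 80 μL + 920 μL = 1000 μL total → factor 1000/80 = 12.5
Step 3: 85 μL brought to 10.6 mL → factor 10600/85 = 124.71
Step 4: 80 μL brought to 0.4 mL → factor 400/80 = 5
Overall dilution factor = 8 × 12.5 × 124.71 × 5 = 62353
Stock = 0.0962 μM × 62353 = 5998 μM = 6.00 mM

6.00 mM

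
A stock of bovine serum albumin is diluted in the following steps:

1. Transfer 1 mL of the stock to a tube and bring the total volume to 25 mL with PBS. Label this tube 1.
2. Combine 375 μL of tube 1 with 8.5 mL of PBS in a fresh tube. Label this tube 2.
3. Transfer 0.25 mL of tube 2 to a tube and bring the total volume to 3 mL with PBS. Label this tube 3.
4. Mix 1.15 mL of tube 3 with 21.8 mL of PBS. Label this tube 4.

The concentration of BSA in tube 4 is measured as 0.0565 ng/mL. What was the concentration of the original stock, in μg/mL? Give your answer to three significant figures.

8.01 μg/mL

Step 1: 1 mL brought to 25 mL → factor 25/1 = 25
Step 2: 375 μL + 8.5 mL = 8875 μL total → factor 8875/375 = 23.667
Step 3: 0.25 mL brought to 3 mL → factor 3/0.25 = 12
Step 4: 1.15 mL + 21.8 mL = 22.95 mL total → factor 22.95/1.15 = 19.957
Overall dilution factor = 25 × 23.667 × 12 × 19.957 = 1.4169 × 10^5
Stock = 0.0565 ng/mL × 1.4169 × 10^5 = 8006 ng/mL = 8.01 μg/mL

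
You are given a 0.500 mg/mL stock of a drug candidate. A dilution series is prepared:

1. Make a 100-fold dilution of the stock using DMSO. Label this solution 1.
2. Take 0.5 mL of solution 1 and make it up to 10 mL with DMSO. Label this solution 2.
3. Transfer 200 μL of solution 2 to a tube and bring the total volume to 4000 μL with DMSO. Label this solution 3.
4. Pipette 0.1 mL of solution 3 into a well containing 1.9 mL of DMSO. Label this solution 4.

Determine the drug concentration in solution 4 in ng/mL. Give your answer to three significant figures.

0.625 ng/mL

Step 1: 100-fold → factor 100
Step 2: 0.5 mL brought to 10 mL → factor 10/0.5 = 20
Step 3: 200 μL brought to 4000 μL → factor 4000/200 = 20
Step 4: 0.1 mL + 1.9 mL = 2 mL total → factor 2/0.1 = 20
Overall dilution factor = 100 × 20 × 20 × 20 = 8 × 10^5
Final = 0.500 mg/mL / 8 × 10^5 = 6.250 × 10^-7 mg/mL = 0.625 ng/mL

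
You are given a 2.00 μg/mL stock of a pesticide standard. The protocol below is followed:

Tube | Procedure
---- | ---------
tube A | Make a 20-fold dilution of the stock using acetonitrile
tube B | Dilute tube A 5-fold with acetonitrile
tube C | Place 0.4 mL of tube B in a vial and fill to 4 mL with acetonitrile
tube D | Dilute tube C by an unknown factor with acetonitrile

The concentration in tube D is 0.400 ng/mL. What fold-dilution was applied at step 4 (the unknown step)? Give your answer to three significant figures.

5.00-fold

Step 1: 20-fold → factor 20
Step 2: 5-fold → factor 5
Step 3: 0.4 mL brought to 4 mL → factor 4/0.4 = 10
Step 4: unknown factor x
Product of known-step factors = 1000
Overall factor = 2.00 μg/mL / (0.400 ng/mL) = 5000
x = 5000 / 1000 = 5.00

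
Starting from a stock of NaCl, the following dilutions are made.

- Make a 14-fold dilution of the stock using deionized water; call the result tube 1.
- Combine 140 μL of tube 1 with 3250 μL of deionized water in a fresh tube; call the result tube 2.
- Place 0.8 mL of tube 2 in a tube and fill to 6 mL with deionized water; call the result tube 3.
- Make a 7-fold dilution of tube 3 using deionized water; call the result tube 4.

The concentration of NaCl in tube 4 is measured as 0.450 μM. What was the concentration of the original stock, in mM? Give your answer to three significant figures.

8.01 mM

Step 1: 14-fold → factor 14
Step 2: 140 μL + 3250 μL = 3390 μL total → factor 3390/140 = 24.214
Step 3: 0.8 mL brought to 6 mL → factor 6/0.8 = 7.5
Step 4: 7-fold → factor 7
Overall dilution factor = 14 × 24.214 × 7.5 × 7 = 17798
Stock = 0.450 μM × 17798 = 8009 μM = 8.01 mM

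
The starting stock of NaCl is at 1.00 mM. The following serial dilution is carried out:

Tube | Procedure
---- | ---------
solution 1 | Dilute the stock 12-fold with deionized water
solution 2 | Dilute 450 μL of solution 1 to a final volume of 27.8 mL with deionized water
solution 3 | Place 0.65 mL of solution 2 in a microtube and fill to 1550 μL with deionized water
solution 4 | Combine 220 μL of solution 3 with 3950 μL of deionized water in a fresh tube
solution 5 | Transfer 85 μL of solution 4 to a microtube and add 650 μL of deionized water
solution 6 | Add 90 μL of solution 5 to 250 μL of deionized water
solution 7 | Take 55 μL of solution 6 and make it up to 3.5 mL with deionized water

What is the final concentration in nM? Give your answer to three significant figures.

0.0144 nM

Step 1: 12-fold → factor 12
Step 2: 450 μL brought to 27.8 mL → factor 27800/450 = 61.778
Step 3: 0.65 mL brought to 1550 μL → factor 1.55/0.65 = 2.3846
Step 4: 220 μL + 3950 μL = 4170 μL total → factor 4170/220 = 18.955
Step 5: 85 μL + 650 μL = 735 μL total → factor 735/85 = 8.6471
Step 6: 90 μL + 250 μL = 340 μL total → factor 340/90 = 3.7778
Step 7: 55 μL brought to 3.5 mL → factor 3500/55 = 63.636
Overall dilution factor = 12 × 61.778 × 2.3846 × 18.955 × 8.6471 × 3.7778 × 63.636 = 6.9656 × 10^7
Final = 1.00 mM / 6.9656 × 10^7 = 1.436 × 10^-8 mM = 0.0144 nM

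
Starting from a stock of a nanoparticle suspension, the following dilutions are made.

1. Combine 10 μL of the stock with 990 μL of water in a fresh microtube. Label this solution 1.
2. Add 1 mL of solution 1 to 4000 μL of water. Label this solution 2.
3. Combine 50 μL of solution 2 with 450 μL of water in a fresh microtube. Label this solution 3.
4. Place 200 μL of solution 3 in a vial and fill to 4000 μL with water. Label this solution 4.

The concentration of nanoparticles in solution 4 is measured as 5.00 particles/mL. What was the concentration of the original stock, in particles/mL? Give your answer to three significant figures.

5.00 × 10^5 particles/mL

Step 1: 10 μL + 990 μL = 1000 μL total → factor 1000/10 = 100
Step 2: 1 mL + 4000 μL = 5 mL total → factor 5/1 = 5
Step 3: 50 μL + 450 μL = 500 μL total → factor 500/50 = 10
Step 4: 200 μL brought to 4000 μL → factor 4000/200 = 20
Overall dilution factor = 100 × 5 × 10 × 20 = 1 × 10^5
Stock = 5.00 particles/mL × 1 × 10^5 = 5.00 × 10^5 particles/mL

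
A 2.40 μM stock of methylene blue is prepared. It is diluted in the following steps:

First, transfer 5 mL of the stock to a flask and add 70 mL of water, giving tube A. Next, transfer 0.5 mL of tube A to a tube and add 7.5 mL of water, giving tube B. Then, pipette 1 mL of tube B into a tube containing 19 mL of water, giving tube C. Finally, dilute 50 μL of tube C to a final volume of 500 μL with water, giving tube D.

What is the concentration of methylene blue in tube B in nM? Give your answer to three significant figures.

Step 1: 5 mL + 70 mL = 75 mL total → factor 75/5 = 15
Step 2: 0.5 mL + 7.5 mL = 8 mL total → factor 8/0.5 = 16
Dilution factor through tube B = 15 × 16 = 240
[tube B] = 2.40 μM / 240 = 0.01000 μM = 10.0 nM

10.0 nM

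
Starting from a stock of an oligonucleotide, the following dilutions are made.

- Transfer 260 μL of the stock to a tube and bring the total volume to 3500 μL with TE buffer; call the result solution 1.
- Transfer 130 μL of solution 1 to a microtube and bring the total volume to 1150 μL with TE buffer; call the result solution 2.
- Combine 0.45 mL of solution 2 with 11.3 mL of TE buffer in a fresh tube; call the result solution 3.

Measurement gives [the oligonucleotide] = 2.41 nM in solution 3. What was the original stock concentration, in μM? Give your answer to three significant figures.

7.49 μM

Step 1: 260 μL brought to 3500 μL → factor 3500/260 = 13.462
Step 2: 130 μL brought to 1150 μL → factor 1150/130 = 8.8462
Step 3: 0.45 mL + 11.3 mL = 11.75 mL total → factor 11.75/0.45 = 26.111
Overall dilution factor = 13.462 × 8.8462 × 26.111 = 3109.4
Stock = 2.41 nM × 3109.4 = 7494 nM = 7.49 μM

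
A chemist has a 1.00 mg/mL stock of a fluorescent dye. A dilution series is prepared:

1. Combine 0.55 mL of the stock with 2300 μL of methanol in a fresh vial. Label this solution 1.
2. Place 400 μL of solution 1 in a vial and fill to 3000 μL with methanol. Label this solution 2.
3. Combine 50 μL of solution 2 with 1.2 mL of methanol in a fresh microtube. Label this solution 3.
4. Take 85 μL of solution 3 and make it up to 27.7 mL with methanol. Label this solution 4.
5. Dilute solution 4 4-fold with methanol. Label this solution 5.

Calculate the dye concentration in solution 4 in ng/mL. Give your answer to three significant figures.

3.16 ng/mL

Step 1: 0.55 mL + 2300 μL = 2.85 mL total → factor 2.85/0.55 = 5.1818
Step 2: 400 μL brought to 3000 μL → factor 3000/400 = 7.5
Step 3: 50 μL + 1.2 mL = 1250 μL total → factor 1250/50 = 25
Step 4: 85 μL brought to 27.7 mL → factor 27700/85 = 325.88
Dilution factor through solution 4 = 5.1818 × 7.5 × 25 × 325.88 = 3.1662 × 10^5
[solution 4] = 1.00 mg/mL / 3.1662 × 10^5 = 3.158 × 10^-6 mg/mL = 3.16 ng/mL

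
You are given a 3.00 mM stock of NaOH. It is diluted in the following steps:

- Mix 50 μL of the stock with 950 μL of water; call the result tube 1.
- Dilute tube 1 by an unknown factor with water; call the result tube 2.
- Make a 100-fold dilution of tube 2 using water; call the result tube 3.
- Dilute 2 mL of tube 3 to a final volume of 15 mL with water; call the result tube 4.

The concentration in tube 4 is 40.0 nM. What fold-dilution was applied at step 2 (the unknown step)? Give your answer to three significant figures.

Step 1: 50 μL + 950 μL = 1000 μL total → factor 1000/50 = 20
Step 2: unknown factor x
Step 3: 100-fold → factor 100
Step 4: 2 mL brought to 15 mL → factor 15/2 = 7.5
Product of known-step factors = 15000
Overall factor = 3.00 mM / (40.0 nM) = 75000
x = 75000 / 15000 = 5.00

5.00-fold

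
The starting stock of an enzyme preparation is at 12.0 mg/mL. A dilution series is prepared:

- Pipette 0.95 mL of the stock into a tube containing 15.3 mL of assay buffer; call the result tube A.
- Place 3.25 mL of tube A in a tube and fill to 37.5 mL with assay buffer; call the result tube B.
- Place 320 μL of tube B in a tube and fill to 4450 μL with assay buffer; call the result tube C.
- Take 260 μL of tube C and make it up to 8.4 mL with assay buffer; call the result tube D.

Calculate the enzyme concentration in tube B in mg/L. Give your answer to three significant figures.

Step 1: 0.95 mL + 15.3 mL = 16.25 mL total → factor 16.25/0.95 = 17.105
Step 2: 3.25 mL brought to 37.5 mL → factor 37.5/3.25 = 11.538
Dilution factor through tube B = 17.105 × 11.538 = 197.37
[tube B] = 12.0 mg/mL / 197.37 = 0.06080 mg/mL = 60.8 mg/L

60.8 mg/L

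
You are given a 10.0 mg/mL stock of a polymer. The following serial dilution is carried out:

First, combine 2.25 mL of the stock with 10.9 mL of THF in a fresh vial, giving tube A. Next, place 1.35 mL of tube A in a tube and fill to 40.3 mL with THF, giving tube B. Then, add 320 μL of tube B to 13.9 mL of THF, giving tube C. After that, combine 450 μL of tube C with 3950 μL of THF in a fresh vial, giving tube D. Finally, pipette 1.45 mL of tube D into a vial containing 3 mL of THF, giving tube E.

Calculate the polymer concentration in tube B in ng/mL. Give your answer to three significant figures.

5.73 × 10^4 ng/mL

Step 1: 2.25 mL + 10.9 mL = 13.15 mL total → factor 13.15/2.25 = 5.8444
Step 2: 1.35 mL brought to 40.3 mL → factor 40.3/1.35 = 29.852
Dilution factor through tube B = 5.8444 × 29.852 = 174.47
[tube B] = 10.0 mg/mL / 174.47 = 0.05732 mg/mL = 5.73 × 10^4 ng/mL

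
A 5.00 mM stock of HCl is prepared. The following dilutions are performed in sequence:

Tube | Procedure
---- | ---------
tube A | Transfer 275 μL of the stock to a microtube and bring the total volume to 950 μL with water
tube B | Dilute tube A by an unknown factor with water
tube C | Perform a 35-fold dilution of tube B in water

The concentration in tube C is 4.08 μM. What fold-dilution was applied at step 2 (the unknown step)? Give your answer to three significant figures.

Step 1: 275 μL brought to 950 μL → factor 950/275 = 3.4545
Step 2: unknown factor x
Step 3: 35-fold → factor 35
Product of known-step factors = 120.91
Overall factor = 5.00 mM / (4.08 μM) = 1225.5
x = 1225.5 / 120.91 = 10.1

10.1-fold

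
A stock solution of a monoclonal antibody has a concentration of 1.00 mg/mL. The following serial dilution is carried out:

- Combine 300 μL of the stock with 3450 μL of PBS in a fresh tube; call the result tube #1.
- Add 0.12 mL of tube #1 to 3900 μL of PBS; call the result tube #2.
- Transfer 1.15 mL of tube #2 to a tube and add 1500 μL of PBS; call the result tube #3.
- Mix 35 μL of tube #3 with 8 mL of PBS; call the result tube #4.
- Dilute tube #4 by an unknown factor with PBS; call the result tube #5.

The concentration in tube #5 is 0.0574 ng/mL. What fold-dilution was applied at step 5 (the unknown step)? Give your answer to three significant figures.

Step 1: 300 μL + 3450 μL = 3750 μL total → factor 3750/300 = 12.5
Step 2: 0.12 mL + 3900 μL = 4.02 mL total → factor 4.02/0.12 = 33.5
Step 3: 1.15 mL + 1500 μL = 2.65 mL total → factor 2.65/1.15 = 2.3043
Step 4: 35 μL + 8 mL = 8035 μL total → factor 8035/35 = 229.57
Step 5: unknown factor x
Product of known-step factors = 2.2152 × 10^5
Overall factor = 1.00 mg/mL / (0.0574 ng/mL) = 1.7422 × 10^7
x = 1.7422 × 10^7 / 2.2152 × 10^5 = 78.6

78.6-fold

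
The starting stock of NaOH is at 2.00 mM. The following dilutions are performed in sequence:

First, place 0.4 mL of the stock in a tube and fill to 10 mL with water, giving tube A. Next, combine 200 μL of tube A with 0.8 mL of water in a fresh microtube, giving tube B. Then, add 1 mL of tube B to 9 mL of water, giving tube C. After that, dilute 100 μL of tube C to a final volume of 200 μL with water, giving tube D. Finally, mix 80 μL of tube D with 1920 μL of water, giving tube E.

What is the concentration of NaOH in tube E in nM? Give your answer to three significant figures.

Step 1: 0.4 mL brought to 10 mL → factor 10/0.4 = 25
Step 2: 200 μL + 0.8 mL = 1000 μL total → factor 1000/200 = 5
Step 3: 1 mL + 9 mL = 10 mL total → factor 10/1 = 10
Step 4: 100 μL brought to 200 μL → factor 200/100 = 2
Step 5: 80 μL + 1920 μL = 2000 μL total → factor 2000/80 = 25
Overall dilution factor = 25 × 5 × 10 × 2 × 25 = 62500
Final = 2.00 mM / 62500 = 3.200 × 10^-5 mM = 32.0 nM

32.0 nM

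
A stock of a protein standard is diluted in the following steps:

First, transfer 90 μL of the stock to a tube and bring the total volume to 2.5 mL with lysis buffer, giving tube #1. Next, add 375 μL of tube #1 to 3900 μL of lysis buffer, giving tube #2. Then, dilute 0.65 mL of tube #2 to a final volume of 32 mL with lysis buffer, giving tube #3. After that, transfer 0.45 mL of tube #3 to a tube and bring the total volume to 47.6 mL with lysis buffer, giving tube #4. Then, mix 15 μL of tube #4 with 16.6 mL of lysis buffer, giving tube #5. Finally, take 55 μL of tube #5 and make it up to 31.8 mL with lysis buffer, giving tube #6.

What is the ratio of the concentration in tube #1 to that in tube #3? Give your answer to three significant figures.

Step 1: 90 μL brought to 2.5 mL → factor 2500/90 = 27.778
Step 2: 375 μL + 3900 μL = 4275 μL total → factor 4275/375 = 11.4
Step 3: 0.65 mL brought to 32 mL → factor 32/0.65 = 49.231
Dilution factor to tube #1 = 27.778; to tube #3 = 15590
[tube #1]/[tube #3] = (factor to tube #3)/(factor to tube #1) = 15590/27.778 = 561

561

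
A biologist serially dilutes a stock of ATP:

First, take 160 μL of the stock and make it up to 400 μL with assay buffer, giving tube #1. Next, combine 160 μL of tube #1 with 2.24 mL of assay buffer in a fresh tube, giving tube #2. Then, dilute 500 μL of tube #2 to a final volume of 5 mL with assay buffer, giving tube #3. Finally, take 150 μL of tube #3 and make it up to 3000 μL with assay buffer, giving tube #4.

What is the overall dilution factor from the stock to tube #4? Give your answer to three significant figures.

Step 1: 160 μL brought to 400 μL → factor 400/160 = 2.5
Step 2: 160 μL + 2.24 mL = 2400 μL total → factor 2400/160 = 15
Step 3: 500 μL brought to 5 mL → factor 5000/500 = 10
Step 4: 150 μL brought to 3000 μL → factor 3000/150 = 20
Overall dilution factor = 2.5 × 15 × 10 × 20 = 7500

7.50 × 10^3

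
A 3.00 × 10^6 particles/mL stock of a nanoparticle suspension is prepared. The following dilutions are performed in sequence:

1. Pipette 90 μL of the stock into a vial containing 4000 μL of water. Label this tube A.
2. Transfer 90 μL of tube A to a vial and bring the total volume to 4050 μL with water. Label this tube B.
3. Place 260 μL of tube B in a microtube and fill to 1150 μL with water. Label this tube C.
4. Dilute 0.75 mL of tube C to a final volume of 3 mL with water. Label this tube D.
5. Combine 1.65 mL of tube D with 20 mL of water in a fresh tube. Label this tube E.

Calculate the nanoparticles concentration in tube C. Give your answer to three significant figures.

Step 1: 90 μL + 4000 μL = 4090 μL total → factor 4090/90 = 45.444
Step 2: 90 μL brought to 4050 μL → factor 4050/90 = 45
Step 3: 260 μL brought to 1150 μL → factor 1150/260 = 4.4231
Dilution factor through tube C = 45.444 × 45 × 4.4231 = 9045.2
[tube C] = 3.00 × 10^6 particles/mL / 9045.2 = 332 particles/mL

332 particles/mL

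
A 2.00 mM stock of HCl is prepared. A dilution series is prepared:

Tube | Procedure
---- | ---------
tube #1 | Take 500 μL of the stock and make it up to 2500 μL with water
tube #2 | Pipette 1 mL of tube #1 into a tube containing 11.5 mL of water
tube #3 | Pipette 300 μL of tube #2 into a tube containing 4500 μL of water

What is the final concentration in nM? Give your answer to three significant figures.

2.00 × 10^3 nM

Step 1: 500 μL brought to 2500 μL → factor 2500/500 = 5
Step 2: 1 mL + 11.5 mL = 12.5 mL total → factor 12.5/1 = 12.5
Step 3: 300 μL + 4500 μL = 4800 μL total → factor 4800/300 = 16
Overall dilution factor = 5 × 12.5 × 16 = 1000
Final = 2.00 mM / 1000 = 0.002000 mM = 2.00 × 10^3 nM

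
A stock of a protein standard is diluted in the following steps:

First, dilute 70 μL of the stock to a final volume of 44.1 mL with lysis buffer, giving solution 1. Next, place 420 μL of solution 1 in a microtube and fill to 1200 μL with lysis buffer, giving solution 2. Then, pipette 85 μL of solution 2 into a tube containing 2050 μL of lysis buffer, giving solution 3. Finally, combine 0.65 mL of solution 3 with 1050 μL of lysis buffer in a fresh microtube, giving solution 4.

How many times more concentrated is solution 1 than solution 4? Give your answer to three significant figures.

Step 1: 70 μL brought to 44.1 mL → factor 44100/70 = 630
Step 2: 420 μL brought to 1200 μL → factor 1200/420 = 2.8571
Step 3: 85 μL + 2050 μL = 2135 μL total → factor 2135/85 = 25.118
Step 4: 0.65 mL + 1050 μL = 1.7 mL total → factor 1.7/0.65 = 2.6154
Dilution factor to solution 1 = 630; to solution 4 = 1.1825 × 10^5
[solution 1]/[solution 4] = (factor to solution 4)/(factor to solution 1) = 1.1825 × 10^5/630 = 188

188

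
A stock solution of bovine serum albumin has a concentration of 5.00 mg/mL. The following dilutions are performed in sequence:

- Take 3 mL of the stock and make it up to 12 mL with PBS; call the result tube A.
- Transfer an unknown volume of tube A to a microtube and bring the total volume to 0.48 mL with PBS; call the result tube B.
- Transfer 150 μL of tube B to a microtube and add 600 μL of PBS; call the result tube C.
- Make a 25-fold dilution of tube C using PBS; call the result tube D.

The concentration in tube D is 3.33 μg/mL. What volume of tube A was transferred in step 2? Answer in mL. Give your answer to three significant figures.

Step 1: 3 mL brought to 12 mL → factor 12/3 = 4
Step 2: v brought to 0.48 mL → factor = 0.48 mL/v
Step 3: 150 μL + 600 μL = 750 μL total → factor 750/150 = 5
Step 4: 25-fold → factor 25
Product of known-step factors = 500
Overall factor = 5.00 mg/mL / (3.33 μg/mL) = 1501.5
Step-2 factor = 1501.5 / 500 = 3.003
v = 0.48 mL / 3.003 = 0.160 mL

0.160 mL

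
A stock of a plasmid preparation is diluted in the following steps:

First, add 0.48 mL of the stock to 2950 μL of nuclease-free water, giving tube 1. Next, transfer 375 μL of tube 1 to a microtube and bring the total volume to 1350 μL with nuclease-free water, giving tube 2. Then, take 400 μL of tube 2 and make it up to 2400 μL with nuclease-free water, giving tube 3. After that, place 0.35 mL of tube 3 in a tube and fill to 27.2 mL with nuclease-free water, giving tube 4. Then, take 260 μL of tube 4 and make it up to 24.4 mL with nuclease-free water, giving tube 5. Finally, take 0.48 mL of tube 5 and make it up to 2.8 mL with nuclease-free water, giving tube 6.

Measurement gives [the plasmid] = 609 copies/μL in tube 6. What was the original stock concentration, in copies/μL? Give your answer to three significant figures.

Step 1: 0.48 mL + 2950 μL = 3.43 mL total → factor 3.43/0.48 = 7.1458
Step 2: 375 μL brought to 1350 μL → factor 1350/375 = 3.6
Step 3: 400 μL brought to 2400 μL → factor 2400/400 = 6
Step 4: 0.35 mL brought to 27.2 mL → factor 27.2/0.35 = 77.714
Step 5: 260 μL brought to 24.4 mL → factor 24400/260 = 93.846
Step 6: 0.48 mL brought to 2.8 mL → factor 2.8/0.48 = 5.8333
Overall dilution factor = 7.1458 × 3.6 × 6 × 77.714 × 93.846 × 5.8333 = 6.5666 × 10^6
Stock = 609 copies/μL × 6.5666 × 10^6 = 4.00 × 10^9 copies/μL

4.00 × 10^9 copies/μL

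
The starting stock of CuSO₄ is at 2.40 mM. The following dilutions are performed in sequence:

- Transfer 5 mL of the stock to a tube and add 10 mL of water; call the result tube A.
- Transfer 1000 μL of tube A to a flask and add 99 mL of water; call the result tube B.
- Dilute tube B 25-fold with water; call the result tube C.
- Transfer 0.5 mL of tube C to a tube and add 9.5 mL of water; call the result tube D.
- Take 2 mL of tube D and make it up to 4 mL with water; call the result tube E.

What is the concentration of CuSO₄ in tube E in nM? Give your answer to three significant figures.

8.00 nM

Step 1: 5 mL + 10 mL = 15 mL total → factor 15/5 = 3
Step 2: 1000 μL + 99 mL = 1 × 10^5 μL total → factor 1 × 10^5/1000 = 100
Step 3: 25-fold → factor 25
Step 4: 0.5 mL + 9.5 mL = 10 mL total → factor 10/0.5 = 20
Step 5: 2 mL brought to 4 mL → factor 4/2 = 2
Dilution factor through tube E = 3 × 100 × 25 × 20 × 2 = 3 × 10^5
[tube E] = 2.40 mM / 3 × 10^5 = 8.000 × 10^-6 mM = 8.00 nM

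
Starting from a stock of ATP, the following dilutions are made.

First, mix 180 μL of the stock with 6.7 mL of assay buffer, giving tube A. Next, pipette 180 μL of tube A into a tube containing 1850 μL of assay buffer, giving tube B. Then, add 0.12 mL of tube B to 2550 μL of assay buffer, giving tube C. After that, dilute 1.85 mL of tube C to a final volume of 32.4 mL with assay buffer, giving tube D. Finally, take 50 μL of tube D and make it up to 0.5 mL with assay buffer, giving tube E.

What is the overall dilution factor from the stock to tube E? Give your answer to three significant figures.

Step 1: 180 μL + 6.7 mL = 6880 μL total → factor 6880/180 = 38.222
Step 2: 180 μL + 1850 μL = 2030 μL total → factor 2030/180 = 11.278
Step 3: 0.12 mL + 2550 μL = 2.67 mL total → factor 2.67/0.12 = 22.25
Step 4: 1.85 mL brought to 32.4 mL → factor 32.4/1.85 = 17.514
Step 5: 50 μL brought to 0.5 mL → factor 500/50 = 10
Overall dilution factor = 38.222 × 11.278 × 22.25 × 17.514 × 10 = 1.6797 × 10^6

1.68 × 10^6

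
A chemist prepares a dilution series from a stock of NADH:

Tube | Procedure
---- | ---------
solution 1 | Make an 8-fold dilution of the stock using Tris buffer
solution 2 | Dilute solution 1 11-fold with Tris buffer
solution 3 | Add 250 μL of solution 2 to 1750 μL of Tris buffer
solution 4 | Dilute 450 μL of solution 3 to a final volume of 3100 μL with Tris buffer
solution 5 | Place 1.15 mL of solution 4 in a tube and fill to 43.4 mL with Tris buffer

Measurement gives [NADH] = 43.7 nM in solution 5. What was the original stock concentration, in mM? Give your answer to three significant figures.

8.00 mM

Step 1: 8-fold → factor 8
Step 2: 11-fold → factor 11
Step 3: 250 μL + 1750 μL = 2000 μL total → factor 2000/250 = 8
Step 4: 450 μL brought to 3100 μL → factor 3100/450 = 6.8889
Step 5: 1.15 mL brought to 43.4 mL → factor 43.4/1.15 = 37.739
Overall dilution factor = 8 × 11 × 8 × 6.8889 × 37.739 = 1.8303 × 10^5
Stock = 43.7 nM × 1.8303 × 10^5 = 7.998 × 10^6 nM = 8.00 mM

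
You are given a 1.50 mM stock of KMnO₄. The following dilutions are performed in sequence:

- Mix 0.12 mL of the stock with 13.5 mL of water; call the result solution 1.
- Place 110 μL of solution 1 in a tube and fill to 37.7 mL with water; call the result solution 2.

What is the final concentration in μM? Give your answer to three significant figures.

0.0386 μM

Step 1: 0.12 mL + 13.5 mL = 13.62 mL total → factor 13.62/0.12 = 113.5
Step 2: 110 μL brought to 37.7 mL → factor 37700/110 = 342.73
Overall dilution factor = 113.5 × 342.73 = 38900
Final = 1.50 mM / 38900 = 3.856 × 10^-5 mM = 0.0386 μM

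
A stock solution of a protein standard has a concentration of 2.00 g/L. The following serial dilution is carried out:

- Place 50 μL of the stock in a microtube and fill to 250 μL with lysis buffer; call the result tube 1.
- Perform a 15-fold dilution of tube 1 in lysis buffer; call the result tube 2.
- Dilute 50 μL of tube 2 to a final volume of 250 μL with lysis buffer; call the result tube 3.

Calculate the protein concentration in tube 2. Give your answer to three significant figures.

0.0267 g/L

Step 1: 50 μL brought to 250 μL → factor 250/50 = 5
Step 2: 15-fold → factor 15
Dilution factor through tube 2 = 5 × 15 = 75
[tube 2] = 2.00 g/L / 75 = 0.0267 g/L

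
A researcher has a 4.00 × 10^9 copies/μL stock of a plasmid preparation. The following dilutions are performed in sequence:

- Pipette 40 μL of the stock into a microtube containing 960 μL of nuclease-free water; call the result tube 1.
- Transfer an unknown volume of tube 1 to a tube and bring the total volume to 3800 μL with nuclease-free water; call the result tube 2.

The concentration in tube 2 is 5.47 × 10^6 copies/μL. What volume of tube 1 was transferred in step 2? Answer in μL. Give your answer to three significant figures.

130 μL

Step 1: 40 μL + 960 μL = 1000 μL total → factor 1000/40 = 25
Step 2: v brought to 3800 μL → factor = 3800 μL/v
Product of known-step factors = 25
Overall factor = 4.00 × 10^9 copies/μL / (5.47 × 10^6 copies/μL) = 731.26
Step-2 factor = 731.26 / 25 = 29.25
v = 3800 μL / 29.25 = 130 μL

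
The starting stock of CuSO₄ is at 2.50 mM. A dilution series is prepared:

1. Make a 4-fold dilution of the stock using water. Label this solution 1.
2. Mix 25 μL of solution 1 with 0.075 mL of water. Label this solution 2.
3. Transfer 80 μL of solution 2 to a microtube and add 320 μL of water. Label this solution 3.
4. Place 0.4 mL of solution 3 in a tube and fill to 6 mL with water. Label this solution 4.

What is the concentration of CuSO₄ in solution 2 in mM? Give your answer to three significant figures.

0.156 mM

Step 1: 4-fold → factor 4
Step 2: 25 μL + 0.075 mL = 100 μL total → factor 100/25 = 4
Dilution factor through solution 2 = 4 × 4 = 16
[solution 2] = 2.50 mM / 16 = 0.156 mM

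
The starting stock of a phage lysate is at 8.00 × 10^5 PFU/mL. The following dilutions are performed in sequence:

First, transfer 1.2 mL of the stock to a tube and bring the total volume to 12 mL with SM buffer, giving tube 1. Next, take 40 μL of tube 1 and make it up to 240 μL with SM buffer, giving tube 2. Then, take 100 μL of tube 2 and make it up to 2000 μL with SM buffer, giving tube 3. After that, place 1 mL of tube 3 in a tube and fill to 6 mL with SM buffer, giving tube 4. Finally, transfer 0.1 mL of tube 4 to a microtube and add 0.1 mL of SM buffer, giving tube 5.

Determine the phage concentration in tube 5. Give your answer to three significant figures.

Step 1: 1.2 mL brought to 12 mL → factor 12/1.2 = 10
Step 2: 40 μL brought to 240 μL → factor 240/40 = 6
Step 3: 100 μL brought to 2000 μL → factor 2000/100 = 20
Step 4: 1 mL brought to 6 mL → factor 6/1 = 6
Step 5: 0.1 mL + 0.1 mL = 0.2 mL total → factor 0.2/0.1 = 2
Overall dilution factor = 10 × 6 × 20 × 6 × 2 = 14400
Final = 8.00 × 10^5 PFU/mL / 14400 = 55.6 PFU/mL

55.6 PFU/mL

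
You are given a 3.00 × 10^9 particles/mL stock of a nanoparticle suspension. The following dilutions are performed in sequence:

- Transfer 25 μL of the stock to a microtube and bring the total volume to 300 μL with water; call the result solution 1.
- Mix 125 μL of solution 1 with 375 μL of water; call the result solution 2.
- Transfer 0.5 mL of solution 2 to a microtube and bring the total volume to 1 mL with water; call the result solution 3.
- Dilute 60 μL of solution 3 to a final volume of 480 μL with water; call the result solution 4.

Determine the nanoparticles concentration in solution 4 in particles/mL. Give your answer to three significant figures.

3.91 × 10^6 particles/mL

Step 1: 25 μL brought to 300 μL → factor 300/25 = 12
Step 2: 125 μL + 375 μL = 500 μL total → factor 500/125 = 4
Step 3: 0.5 mL brought to 1 mL → factor 1/0.5 = 2
Step 4: 60 μL brought to 480 μL → factor 480/60 = 8
Overall dilution factor = 12 × 4 × 2 × 8 = 768
Final = 3.00 × 10^9 particles/mL / 768 = 3.91 × 10^6 particles/mL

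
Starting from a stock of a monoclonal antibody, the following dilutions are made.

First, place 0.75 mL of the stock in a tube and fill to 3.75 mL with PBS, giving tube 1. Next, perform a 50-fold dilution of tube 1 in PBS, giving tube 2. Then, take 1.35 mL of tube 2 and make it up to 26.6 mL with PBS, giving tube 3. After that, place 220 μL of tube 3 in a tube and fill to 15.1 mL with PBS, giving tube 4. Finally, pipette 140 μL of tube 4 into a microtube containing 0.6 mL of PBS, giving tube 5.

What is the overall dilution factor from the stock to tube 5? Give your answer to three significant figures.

Step 1: 0.75 mL brought to 3.75 mL → factor 3.75/0.75 = 5
Step 2: 50-fold → factor 50
Step 3: 1.35 mL brought to 26.6 mL → factor 26.6/1.35 = 19.704
Step 4: 220 μL brought to 15.1 mL → factor 15100/220 = 68.636
Step 5: 140 μL + 0.6 mL = 740 μL total → factor 740/140 = 5.2857
Overall dilution factor = 5 × 50 × 19.704 × 68.636 × 5.2857 = 1.7871 × 10^6

1.79 × 10^6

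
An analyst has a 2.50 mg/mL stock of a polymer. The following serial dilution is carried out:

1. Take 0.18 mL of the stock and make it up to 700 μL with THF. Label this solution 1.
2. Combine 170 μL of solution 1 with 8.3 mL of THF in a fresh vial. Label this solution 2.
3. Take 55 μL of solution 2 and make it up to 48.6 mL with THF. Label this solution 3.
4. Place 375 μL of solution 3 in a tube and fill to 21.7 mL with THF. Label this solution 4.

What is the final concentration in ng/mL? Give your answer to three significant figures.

0.252 ng/mL

Step 1: 0.18 mL brought to 700 μL → factor 0.7/0.18 = 3.8889
Step 2: 170 μL + 8.3 mL = 8470 μL total → factor 8470/170 = 49.824
Step 3: 55 μL brought to 48.6 mL → factor 48600/55 = 883.64
Step 4: 375 μL brought to 21.7 mL → factor 21700/375 = 57.867
Overall dilution factor = 3.8889 × 49.824 × 883.64 × 57.867 = 9.9075 × 10^6
Final = 2.50 mg/mL / 9.9075 × 10^6 = 2.523 × 10^-7 mg/mL = 0.252 ng/mL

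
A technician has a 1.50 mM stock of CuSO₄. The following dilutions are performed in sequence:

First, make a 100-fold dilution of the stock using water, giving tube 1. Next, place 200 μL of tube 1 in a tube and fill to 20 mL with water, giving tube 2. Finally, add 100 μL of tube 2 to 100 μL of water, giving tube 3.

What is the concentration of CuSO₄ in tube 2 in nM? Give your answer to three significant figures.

Step 1: 100-fold → factor 100
Step 2: 200 μL brought to 20 mL → factor 20000/200 = 100
Dilution factor through tube 2 = 100 × 100 = 10000
[tube 2] = 1.50 mM / 10000 = 0.0001500 mM = 150 nM

150 nM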